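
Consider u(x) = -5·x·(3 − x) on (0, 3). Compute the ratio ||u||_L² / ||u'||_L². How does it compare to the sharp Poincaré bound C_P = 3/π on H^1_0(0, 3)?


||u||_L² / ||u'||_L² = 3*sqrt(10)/10 < C_P = 3/π.

u(x) = -5·x·(3 − x), so u'(x) = 10*x - 15.
u(x) = -5·x·(3 − x) vanishes at x = 0 and x = 3, so u ∈ H^1_0(0, 3). Differentiate via the product rule and integrate the resulting polynomials term by term.
  ∫_0^3 u² dx = ∫_0^3 (25*x^4 - 150*x^3 + 225*x^2) dx. Term by term:
    ∫_0^3 25*x^4 dx = 1215;  ∫_0^3 -150*x^3 dx = -6075/2;  ∫_0^3 225*x^2 dx = 2025.
  Sum: 1215 − 6075/2 + 2025 = 405/2.
  ∫_0^3 (u')² dx = ∫_0^3 (100*x^2 - 300*x + 225) dx. Term by term:
    ∫_0^3 100*x^2 dx = 900;  ∫_0^3 -300*x dx = -1350;  ∫_0^3 225 dx = 675.
  Sum: 900 − 1350 + 675 = 225.
∫_0^3 u² dx = 405/2, so ||u||_L² = 9*sqrt(10)/2.
∫_0^3 (u')² dx = 225, so ||u'||_L² = 15.
Ratio ||u||_L² / ||u'||_L² = 3*sqrt(10)/10.
Sharp Poincaré constant on H^1_0(0, 3) is C_P = L/π = 3/π, achieved by sin(π/3·x).
A polynomial bump cannot attain the sharp Poincaré constant (only the first sine eigenfunction does), so the ratio is strictly less than C_P, consistent with ||u||_L² ≤ C_P ||u'||_L².


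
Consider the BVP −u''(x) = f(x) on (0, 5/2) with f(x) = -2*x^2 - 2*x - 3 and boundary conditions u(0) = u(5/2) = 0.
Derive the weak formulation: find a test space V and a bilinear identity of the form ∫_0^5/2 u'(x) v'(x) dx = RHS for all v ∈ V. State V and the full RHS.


V = H^1_0(0, 5/2) (so v(0) = v(5/2) = 0); weak form: ∫_0^5/2 u'v' dx = ∫_0^5/2 (-2*x^2 - 2*x - 3) v dx for all v ∈ V.

Multiply both sides by a test function v and integrate from 0 to 5/2:
  ∫_0^5/2 −u''(x) v(x) dx = ∫_0^5/2 f(x) v(x) dx.
Integrate the LHS by parts once:
  ∫_0^5/2 −u'' v dx = −[u'(x) v(x)]_0^5/2 + ∫_0^5/2 u'(x) v'(x) dx.
Thus ∫_0^5/2 u'(x) v'(x) dx = ∫_0^5/2 f(x) v(x) dx + [u'(x) v(x)]_0^5/2.
Choose V so that boundary terms are either known or forced to vanish.
u is Dirichlet: u(0) = u(5/2) = 0. Let V = H^1_0(0, 5/2); then v(0) = v(5/2) = 0, and [u' v]_0^5/2 = 0.
Weak formulation: find u (satisfying any essential BC) such that ∫_0^5/2 u'(x) v'(x) dx = ∫_0^5/2 f v dx for all v ∈ V.
Substituting f(x) = -2*x^2 - 2*x - 3, the right-hand side is ∫_0^5/2 (-2*x^2 - 2*x - 3) v dx.


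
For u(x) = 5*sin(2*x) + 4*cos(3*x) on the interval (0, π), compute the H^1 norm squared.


||u||_{H^1(0,π)}^2 = -320 + 285*π/2

u'(x) = -12*sin(3*x) + 10*cos(2*x).
Expand u² and (u')² and integrate term by term on (0, π), using: for integers n ≥ 1, ∫_0^π sin²(nx) dx = ∫_0^π cos²(nx) dx = π/2; for n ≠ n', ∫_0^π sin(nx)sin(n'x) dx = ∫_0^π cos(nx)cos(n'x) dx = 0; and by product-to-sum, ∫_0^π sin(nx)cos(n'x) dx = ½∫_0^π [sin((n+n')x) + sin((n−n')x)] dx, which is 0 when n+n' is even and 2n/(n²−n'²) when n+n' is odd (it need not vanish on (0, π)).
  u² squared terms: (4)²·∫cos(3x)² dx = 16·π/2 = 8*π;  (5)²·∫sin(2x)² dx = 25·π/2 = 25*π/2.
  u² cross terms: 2·(4)·(5)·∫cos(3x)·sin(2x) dx = 40·(-4/5) = -32.
  So ∫_0^π u² dx = 8*π + 25*π/2 − 32 = -32 + 41*π/2.
  (u')² squared terms: (-12)²·∫sin(3x)² dx = 144·π/2 = 72*π;  (10)²·∫cos(2x)² dx = 100·π/2 = 50*π.
  (u')² cross terms: 2·(-12)·(10)·∫sin(3x)·cos(2x) dx = -240·(6/5) = -288.
  So ∫_0^π (u')² dx = 72*π + 50*π − 288 = -288 + 122*π.
||u||_{H^1}^2 = (-32 + 41*π/2) + (-288 + 122*π) = -320 + 285*π/2.


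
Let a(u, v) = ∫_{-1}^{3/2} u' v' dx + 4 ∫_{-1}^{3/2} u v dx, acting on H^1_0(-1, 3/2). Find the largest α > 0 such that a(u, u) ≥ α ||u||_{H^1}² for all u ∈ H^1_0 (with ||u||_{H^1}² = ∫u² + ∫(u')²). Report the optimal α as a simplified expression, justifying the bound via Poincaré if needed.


α = 1

Coercivity of a(·,·) on H^1_0(-1, 3/2) means a(u, u) ≥ α ||u||_{H^1}² for every u ∈ H^1_0.
The interval has length L = 5/2, and Poincaré/coercivity depend only on L. Here a(u, u) = ∫(u')² + (4)·∫u².
Here c = 4 ≥ 1, so a(u,u) = ∫(u')² + c∫u² ≥ ∫(u')² + ∫u² = ||u||_{H^1}², i.e. α = 1 works. No larger α is possible: a(u,u) ≥ α||u||_{H^1}² means (1−α)∫(u')² ≥ (α−c)∫u², and for the modes u_n = sin(nπ(x−x₀)/L) (x₀ the left endpoint) one has ∫u_n²/∫(u_n')² = (L/(nπ))² → 0, so a(u_n,u_n)/||u_n||_{H^1}² → 1. Hence the optimal constant is α = 1.
Therefore α = 1.


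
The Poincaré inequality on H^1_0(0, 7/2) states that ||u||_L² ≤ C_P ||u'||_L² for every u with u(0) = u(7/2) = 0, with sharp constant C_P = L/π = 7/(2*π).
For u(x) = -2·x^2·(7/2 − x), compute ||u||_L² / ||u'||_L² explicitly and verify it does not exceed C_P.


||u||_L² / ||u'||_L² = sqrt(14)/4 < C_P = 7/(2*π).

u(x) = -2·x^2·(7/2 − x), so u'(x) = 2*x*(3*x - 7).
u(x) = -2·x^2·(7/2 − x) vanishes at x = 0 and x = 7/2, so u ∈ H^1_0(0, 7/2). Differentiate via the product rule and integrate the resulting polynomials term by term.
  ∫_0^7/2 u² dx = ∫_0^7/2 (4*x^6 - 28*x^5 + 49*x^4) dx. Term by term:
    ∫_0^7/2 4*x^6 dx = 117649/32;  ∫_0^7/2 -28*x^5 dx = -823543/96;  ∫_0^7/2 49*x^4 dx = 823543/160.
  Sum: 117649/32 − 823543/96 + 823543/160 = 117649/480.
  ∫_0^7/2 (u')² dx = ∫_0^7/2 (36*x^4 - 168*x^3 + 196*x^2) dx. Term by term:
    ∫_0^7/2 36*x^4 dx = 151263/40;  ∫_0^7/2 -168*x^3 dx = -50421/8;  ∫_0^7/2 196*x^2 dx = 16807/6.
  Sum: 151263/40 − 50421/8 + 16807/6 = 16807/60.
∫_0^7/2 u² dx = 117649/480, so ||u||_L² = 343*sqrt(30)/120.
∫_0^7/2 (u')² dx = 16807/60, so ||u'||_L² = 49*sqrt(105)/30.
Ratio ||u||_L² / ||u'||_L² = sqrt(14)/4.
Sharp Poincaré constant on H^1_0(0, 7/2) is C_P = L/π = 7/(2*π), achieved by sin(2*π/7·x).
A polynomial bump cannot attain the sharp Poincaré constant (only the first sine eigenfunction does), so the ratio is strictly less than C_P, consistent with ||u||_L² ≤ C_P ||u'||_L².


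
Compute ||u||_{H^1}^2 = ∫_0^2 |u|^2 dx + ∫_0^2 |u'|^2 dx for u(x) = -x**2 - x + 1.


||u||_{H^1}^2 = 152/5

The H^1 norm (squared) on an interval (0, L) is
  ||u||_{H^1}^2 = ∫_0^L u(x)^2 dx + ∫_0^L u'(x)^2 dx.
Compute u'(x) = -2*x - 1.
Then u(x)^2 = x**4 + 2*x**3 - x**2 - 2*x + 1 and u'(x)^2 = 4*x**2 + 4*x + 1.
Integrate each monomial from 0 to 2 using ∫_0^2 c·x^n dx = c·2^(n+1)/(n+1):
  ∫_0^2 u(x)^2 dx = ∫_0^2 (x^4 + 2*x^3 - x^2 - 2*x + 1) dx. Term by term:
    ∫_0^2 x^4 dx = 32/5;  ∫_0^2 2*x^3 dx = 8;  ∫_0^2 -x^2 dx = -8/3;
    ∫_0^2 -2*x dx = -4;  ∫_0^2 1 dx = 2.
  Sum: 32/5 + 8 − 8/3 − 4 + 2 = 146/15.
  ∫_0^2 u'(x)^2 dx = ∫_0^2 (4*x^2 + 4*x + 1) dx. Term by term:
    ∫_0^2 4*x^2 dx = 32/3;  ∫_0^2 4*x dx = 8;  ∫_0^2 1 dx = 2.
  Sum: 32/3 + 8 + 2 = 62/3.
Adding: ||u||_{H^1}^2 = 146/15 + 62/3 = 152/5.


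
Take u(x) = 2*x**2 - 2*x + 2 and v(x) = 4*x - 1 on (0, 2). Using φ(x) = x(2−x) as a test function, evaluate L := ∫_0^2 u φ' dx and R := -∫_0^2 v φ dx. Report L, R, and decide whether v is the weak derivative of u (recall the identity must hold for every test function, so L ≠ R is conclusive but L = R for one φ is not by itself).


LHS = -8/3, RHS = -4. No, v is not the weak derivative of u.

u(x) = 2*x**2 - 2*x + 2, classical derivative u'(x) = 4*x - 2.
φ(x) = x(2−x), so φ'(x) = 2 - 2*x.
Note φ(0) = φ(2) = 0, so the boundary term u·φ vanishes.
LHS = ∫_0^2 u(x) φ'(x) dx = ∫_0^2 (-4*x^3 + 8*x^2 - 8*x + 4) dx. Term by term:
  ∫_0^2 -4*x^3 dx = -16;  ∫_0^2 8*x^2 dx = 64/3;  ∫_0^2 -8*x dx = -16;
  ∫_0^2 4 dx = 8.
Sum: -16 + 64/3 − 16 + 8 = -8/3.
So LHS = -8/3.
∫_0^2 v(x) φ(x) dx = ∫_0^2 (-4*x^3 + 9*x^2 - 2*x) dx. Term by term:
  ∫_0^2 -4*x^3 dx = -16;  ∫_0^2 9*x^2 dx = 24;  ∫_0^2 -2*x dx = -4.
Sum: -16 + 24 − 4 = 4.
So RHS = -∫_0^2 v(x) φ(x) dx = -4.
LHS − RHS = 4/3 ≠ 0, so the identity fails.
(For a valid weak derivative the identity must hold for EVERY test function, in particular this one. The failure shows v is NOT the weak derivative of u.)
Correct weak derivative would be u'(x) = 4*x - 2.


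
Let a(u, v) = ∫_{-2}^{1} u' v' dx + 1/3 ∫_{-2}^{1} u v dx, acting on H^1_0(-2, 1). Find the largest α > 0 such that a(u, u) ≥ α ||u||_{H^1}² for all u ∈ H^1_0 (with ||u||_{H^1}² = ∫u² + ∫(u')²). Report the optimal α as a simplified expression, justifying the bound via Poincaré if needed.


α = (3 + π^2)/(9 + π^2)

Coercivity of a(·,·) on H^1_0(-2, 1) means a(u, u) ≥ α ||u||_{H^1}² for every u ∈ H^1_0.
The interval has length L = 3, and Poincaré/coercivity depend only on L. Here a(u, u) = ∫(u')² + (1/3)·∫u².
Here 0 < c = 1/3 < 1. The condition a(u,u) ≥ α||u||_{H^1}² reads (1−α)∫(u')² ≥ (α−c)∫u². Any admissible α is ≤ 1 (rapidly oscillating u have ∫u²/∫(u')² → 0), and α = 1 would force 0 ≥ (1−c)∫u², impossible since c < 1; so 1−α > 0. By the sharp Poincaré inequality on H^1_0 of an interval of length L, ∫(u')² ≥ (π/L)²∫u² with equality for the first sine mode sin(π(x−x₀)/L) (x₀ the left endpoint), so the inequality holds for all u iff (1−α)(π/L)² ≥ α − c, i.e. α ≤ ((π/L)² + c)/((π/L)² + 1) = (1 + c(L/π)²)/(1 + (L/π)²). With (π/L)² = π^2/9 and c = 1/3, the largest admissible constant is α = ((π/L)² + c)/((π/L)² + 1).
Simplifying, α = (3 + π^2)/(9 + π^2).


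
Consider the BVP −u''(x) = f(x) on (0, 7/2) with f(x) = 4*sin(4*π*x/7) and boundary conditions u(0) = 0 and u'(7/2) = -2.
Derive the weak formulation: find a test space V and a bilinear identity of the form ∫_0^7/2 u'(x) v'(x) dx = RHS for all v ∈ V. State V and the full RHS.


V = {v ∈ H^1(0, 7/2) : v(0) = 0} (test functions vanish at x = 0 where u is specified); weak form: ∫_0^7/2 u'v' dx = ∫_0^7/2 (4*sin(4*π*x/7)) v dx − 2·v(7/2) for all v ∈ V.

Multiply both sides by a test function v and integrate from 0 to 7/2:
  ∫_0^7/2 −u''(x) v(x) dx = ∫_0^7/2 f(x) v(x) dx.
Integrate the LHS by parts once:
  ∫_0^7/2 −u'' v dx = −[u'(x) v(x)]_0^7/2 + ∫_0^7/2 u'(x) v'(x) dx.
Thus ∫_0^7/2 u'(x) v'(x) dx = ∫_0^7/2 f(x) v(x) dx + [u'(x) v(x)]_0^7/2.
Choose V so that boundary terms are either known or forced to vanish.
Mixed BC: u(0) = 0 (Dirichlet) and u'(7/2) = -2 (Neumann). Define V = {v ∈ H^1(0, 7/2) : v(0) = 0}. Then [u' v]_0^7/2 = u'(7/2)·v(7/2) − u'(0)·0 = − 2·v(7/2).
Weak formulation: find u (satisfying any essential BC) such that ∫_0^7/2 u'(x) v'(x) dx = ∫_0^7/2 f v dx − 2·v(7/2) for all v ∈ V (Dirichlet at 0 absorbed into V; Neumann datum at x = 7/2 contributes the boundary term).
Substituting f(x) = 4*sin(4*π*x/7), the right-hand side is ∫_0^7/2 (4*sin(4*π*x/7)) v dx − 2·v(7/2).


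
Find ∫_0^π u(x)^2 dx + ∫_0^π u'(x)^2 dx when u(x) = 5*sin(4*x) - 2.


||u||_{H^1(0,π)}^2 = 433*π/2

u'(x) = 20*cos(4*x).
Expand u² and (u')² and integrate term by term on (0, π), using: for integers n ≥ 1, ∫_0^π sin²(nx) dx = ∫_0^π cos²(nx) dx = π/2; for n ≠ n', ∫_0^π sin(nx)sin(n'x) dx = ∫_0^π cos(nx)cos(n'x) dx = 0; and by product-to-sum, ∫_0^π sin(nx)cos(n'x) dx = ½∫_0^π [sin((n+n')x) + sin((n−n')x)] dx, which is 0 when n+n' is even and 2n/(n²−n'²) when n+n' is odd (it need not vanish on (0, π)). For the constant mode: ∫_0^π 1 dx = π, ∫_0^π cos(nx) dx = 0, ∫_0^π sin(nx) dx = (1−(−1)^n)/n.
  u² squared terms: (-2)²·∫1 dx = 4·π = 4*π;  (5)²·∫sin(4x)² dx = 25·π/2 = 25*π/2.
  u² cross terms: 2·(-2)·(5)·∫1·sin(4x) dx = -20·(0) = 0.
  So ∫_0^π u² dx = 4*π + 25*π/2 + 0 = 33*π/2.
  (u')² squared terms: (20)²·∫cos(4x)² dx = 400·π/2 = 200*π.
  So ∫_0^π (u')² dx = 200*π.
||u||_{H^1}^2 = (33*π/2) + (200*π) = 433*π/2.


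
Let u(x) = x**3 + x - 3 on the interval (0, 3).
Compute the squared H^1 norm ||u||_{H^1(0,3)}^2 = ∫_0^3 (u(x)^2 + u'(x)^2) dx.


||u||_{H^1}^2 = 55407/70

The H^1 norm (squared) on an interval (0, L) is
  ||u||_{H^1}^2 = ∫_0^L u(x)^2 dx + ∫_0^L u'(x)^2 dx.
Compute u'(x) = 3*x**2 + 1.
Then u(x)^2 = x**6 + 2*x**4 - 6*x**3 + x**2 - 6*x + 9 and u'(x)^2 = 9*x**4 + 6*x**2 + 1.
Integrate each monomial from 0 to 3 using ∫_0^3 c·x^n dx = c·3^(n+1)/(n+1):
  ∫_0^3 u(x)^2 dx = ∫_0^3 (x^6 + 2*x^4 - 6*x^3 + x^2 - 6*x + 9) dx. Term by term:
    ∫_0^3 x^6 dx = 2187/7;  ∫_0^3 2*x^4 dx = 486/5;  ∫_0^3 -6*x^3 dx = -243/2;
    ∫_0^3 x^2 dx = 9;  ∫_0^3 -6*x dx = -27;  ∫_0^3 9 dx = 27.
  Sum: 2187/7 + 486/5 − 243/2 + 9 − 27 + 27 = 20799/70.
  ∫_0^3 u'(x)^2 dx = ∫_0^3 (9*x^4 + 6*x^2 + 1) dx. Term by term:
    ∫_0^3 9*x^4 dx = 2187/5;  ∫_0^3 6*x^2 dx = 54;  ∫_0^3 1 dx = 3.
  Sum: 2187/5 + 54 + 3 = 2472/5.
Adding: ||u||_{H^1}^2 = 20799/70 + 2472/5 = 55407/70.


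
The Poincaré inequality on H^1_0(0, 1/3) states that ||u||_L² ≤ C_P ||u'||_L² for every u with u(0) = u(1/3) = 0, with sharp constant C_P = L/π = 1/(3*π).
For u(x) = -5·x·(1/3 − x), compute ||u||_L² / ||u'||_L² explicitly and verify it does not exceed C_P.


||u||_L² / ||u'||_L² = sqrt(10)/30 < C_P = 1/(3*π).

u(x) = -5·x·(1/3 − x), so u'(x) = 10*x - 5/3.
u(x) = -5·x·(1/3 − x) vanishes at x = 0 and x = 1/3, so u ∈ H^1_0(0, 1/3). Differentiate via the product rule and integrate the resulting polynomials term by term.
  ∫_0^1/3 u² dx = ∫_0^1/3 (25*x^4 - 50*x^3/3 + 25*x^2/9) dx. Term by term:
    ∫_0^1/3 25*x^4 dx = 5/243;  ∫_0^1/3 -50*x^3/3 dx = -25/486;  ∫_0^1/3 25*x^2/9 dx = 25/729.
  Sum: 5/243 − 25/486 + 25/729 = 5/1458.
  ∫_0^1/3 (u')² dx = ∫_0^1/3 (100*x^2 - 100*x/3 + 25/9) dx. Term by term:
    ∫_0^1/3 100*x^2 dx = 100/81;  ∫_0^1/3 -100*x/3 dx = -50/27;  ∫_0^1/3 25/9 dx = 25/27.
  Sum: 100/81 − 50/27 + 25/27 = 25/81.
∫_0^1/3 u² dx = 5/1458, so ||u||_L² = sqrt(10)/54.
∫_0^1/3 (u')² dx = 25/81, so ||u'||_L² = 5/9.
Ratio ||u||_L² / ||u'||_L² = sqrt(10)/30.
Sharp Poincaré constant on H^1_0(0, 1/3) is C_P = L/π = 1/(3*π), achieved by sin(3*π·x).
A polynomial bump cannot attain the sharp Poincaré constant (only the first sine eigenfunction does), so the ratio is strictly less than C_P, consistent with ||u||_L² ≤ C_P ||u'||_L².


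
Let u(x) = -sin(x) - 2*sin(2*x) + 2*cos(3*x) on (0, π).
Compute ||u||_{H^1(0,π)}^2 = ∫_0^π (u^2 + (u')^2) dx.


||u||_{H^1(0,π)}^2 = 64 + 31*π

u'(x) = -6*sin(3*x) - cos(x) - 4*cos(2*x).
Expand u² and (u')² and integrate term by term on (0, π), using: for integers n ≥ 1, ∫_0^π sin²(nx) dx = ∫_0^π cos²(nx) dx = π/2; for n ≠ n', ∫_0^π sin(nx)sin(n'x) dx = ∫_0^π cos(nx)cos(n'x) dx = 0; and by product-to-sum, ∫_0^π sin(nx)cos(n'x) dx = ½∫_0^π [sin((n+n')x) + sin((n−n')x)] dx, which is 0 when n+n' is even and 2n/(n²−n'²) when n+n' is odd (it need not vanish on (0, π)).
  u² squared terms: (-1)²·∫sin(x)² dx = 1·π/2 = π/2;  (-2)²·∫sin(2x)² dx = 4·π/2 = 2*π;  (2)²·∫cos(3x)² dx = 4·π/2 = 2*π.
  u² cross terms: 2·(-1)·(-2)·∫sin(x)·sin(2x) dx = 4·(0) = 0;  2·(-1)·(2)·∫sin(x)·cos(3x) dx = -4·(0) = 0;  2·(-2)·(2)·∫sin(2x)·cos(3x) dx = -8·(-4/5) = 32/5.
  So ∫_0^π u² dx = π/2 + 2*π + 2*π + 0 + 0 + 32/5 = 32/5 + 9*π/2.
  (u')² squared terms: (-1)²·∫cos(x)² dx = 1·π/2 = π/2;  (-6)²·∫sin(3x)² dx = 36·π/2 = 18*π;  (-4)²·∫cos(2x)² dx = 16·π/2 = 8*π.
  (u')² cross terms: 2·(-1)·(-6)·∫cos(x)·sin(3x) dx = 12·(0) = 0;  2·(-1)·(-4)·∫cos(x)·cos(2x) dx = 8·(0) = 0;  2·(-6)·(-4)·∫sin(3x)·cos(2x) dx = 48·(6/5) = 288/5.
  So ∫_0^π (u')² dx = π/2 + 18*π + 8*π + 0 + 0 + 288/5 = 288/5 + 53*π/2.
||u||_{H^1}^2 = (32/5 + 9*π/2) + (288/5 + 53*π/2) = 64 + 31*π.


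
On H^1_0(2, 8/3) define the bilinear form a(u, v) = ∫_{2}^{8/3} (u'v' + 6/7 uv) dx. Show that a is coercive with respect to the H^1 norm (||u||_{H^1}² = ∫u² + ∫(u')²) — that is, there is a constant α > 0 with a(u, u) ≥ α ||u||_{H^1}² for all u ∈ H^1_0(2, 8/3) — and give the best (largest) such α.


α = 3*(8 + 21*π^2)/(7*(4 + 9*π^2))

Coercivity of a(·,·) on H^1_0(2, 8/3) means a(u, u) ≥ α ||u||_{H^1}² for every u ∈ H^1_0.
The interval has length L = 2/3, and Poincaré/coercivity depend only on L. Here a(u, u) = ∫(u')² + (6/7)·∫u².
Here 0 < c = 6/7 < 1. The condition a(u,u) ≥ α||u||_{H^1}² reads (1−α)∫(u')² ≥ (α−c)∫u². Any admissible α is ≤ 1 (rapidly oscillating u have ∫u²/∫(u')² → 0), and α = 1 would force 0 ≥ (1−c)∫u², impossible since c < 1; so 1−α > 0. By the sharp Poincaré inequality on H^1_0 of an interval of length L, ∫(u')² ≥ (π/L)²∫u² with equality for the first sine mode sin(π(x−x₀)/L) (x₀ the left endpoint), so the inequality holds for all u iff (1−α)(π/L)² ≥ α − c, i.e. α ≤ ((π/L)² + c)/((π/L)² + 1) = (1 + c(L/π)²)/(1 + (L/π)²). With (π/L)² = 9*π^2/4 and c = 6/7, the largest admissible constant is α = ((π/L)² + c)/((π/L)² + 1).
Simplifying, α = 3*(8 + 21*π^2)/(7*(4 + 9*π^2)).


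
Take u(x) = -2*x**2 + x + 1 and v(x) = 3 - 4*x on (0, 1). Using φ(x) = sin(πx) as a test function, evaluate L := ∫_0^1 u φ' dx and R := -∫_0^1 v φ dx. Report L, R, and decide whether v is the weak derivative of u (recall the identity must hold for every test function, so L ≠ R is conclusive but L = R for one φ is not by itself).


LHS = 2/π, RHS = -2/π. No, v is not the weak derivative of u.

u(x) = -2*x**2 + x + 1, classical derivative u'(x) = 1 - 4*x.
φ(x) = sin(πx), so φ'(x) = π*cos(π*x).
Note φ(0) = φ(1) = 0, so the boundary term u·φ vanishes.
LHS = ∫_0^1 u(x) φ'(x) dx = ∫_0^1 (-2*π*x^2*cos(π*x) + π*x*cos(π*x) + π*cos(π*x)) dx. Term by term:
  ∫_0^1 π*cos(π*x) dx = 0;  ∫_0^1 π*x*cos(π*x) dx = -2/π;  ∫_0^1 -2*π*x^2*cos(π*x) dx = 4/π.
Sum: 0 − 2/π + 4/π = 2/π.
So LHS = 2/π.
∫_0^1 v(x) φ(x) dx = ∫_0^1 (-4*x*sin(π*x) + 3*sin(π*x)) dx. Term by term:
  ∫_0^1 3*sin(π*x) dx = 6/π;  ∫_0^1 -4*x*sin(π*x) dx = -4/π.
Sum: 6/π − 4/π = 2/π.
So RHS = -∫_0^1 v(x) φ(x) dx = -2/π.
LHS − RHS = 4/π ≠ 0, so the identity fails.
(For a valid weak derivative the identity must hold for EVERY test function, in particular this one. The failure shows v is NOT the weak derivative of u.)
Correct weak derivative would be u'(x) = 1 - 4*x.


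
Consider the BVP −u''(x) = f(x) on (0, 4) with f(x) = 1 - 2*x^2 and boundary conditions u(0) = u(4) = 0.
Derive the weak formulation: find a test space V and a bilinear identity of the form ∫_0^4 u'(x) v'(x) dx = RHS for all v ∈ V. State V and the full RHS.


V = H^1_0(0, 4) (so v(0) = v(4) = 0); weak form: ∫_0^4 u'v' dx = ∫_0^4 (1 - 2*x^2) v dx for all v ∈ V.

Multiply both sides by a test function v and integrate from 0 to 4:
  ∫_0^4 −u''(x) v(x) dx = ∫_0^4 f(x) v(x) dx.
Integrate the LHS by parts once:
  ∫_0^4 −u'' v dx = −[u'(x) v(x)]_0^4 + ∫_0^4 u'(x) v'(x) dx.
Thus ∫_0^4 u'(x) v'(x) dx = ∫_0^4 f(x) v(x) dx + [u'(x) v(x)]_0^4.
Choose V so that boundary terms are either known or forced to vanish.
u is Dirichlet: u(0) = u(4) = 0. Let V = H^1_0(0, 4); then v(0) = v(4) = 0, and [u' v]_0^4 = 0.
Weak formulation: find u (satisfying any essential BC) such that ∫_0^4 u'(x) v'(x) dx = ∫_0^4 f v dx for all v ∈ V.
Substituting f(x) = 1 - 2*x^2, the right-hand side is ∫_0^4 (1 - 2*x^2) v dx.


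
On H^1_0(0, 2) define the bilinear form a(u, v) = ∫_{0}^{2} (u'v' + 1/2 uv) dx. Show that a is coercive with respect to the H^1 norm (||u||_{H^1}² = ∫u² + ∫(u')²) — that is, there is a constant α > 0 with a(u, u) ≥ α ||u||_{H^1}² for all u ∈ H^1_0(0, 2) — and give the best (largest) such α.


α = (2 + π^2)/(4 + π^2)

Coercivity of a(·,·) on H^1_0(0, 2) means a(u, u) ≥ α ||u||_{H^1}² for every u ∈ H^1_0.
The interval has length L = 2, and Poincaré/coercivity depend only on L. Here a(u, u) = ∫(u')² + (1/2)·∫u².
Here 0 < c = 1/2 < 1. The condition a(u,u) ≥ α||u||_{H^1}² reads (1−α)∫(u')² ≥ (α−c)∫u². Any admissible α is ≤ 1 (rapidly oscillating u have ∫u²/∫(u')² → 0), and α = 1 would force 0 ≥ (1−c)∫u², impossible since c < 1; so 1−α > 0. By the sharp Poincaré inequality on H^1_0 of an interval of length L, ∫(u')² ≥ (π/L)²∫u² with equality for the first sine mode sin(π(x−x₀)/L) (x₀ the left endpoint), so the inequality holds for all u iff (1−α)(π/L)² ≥ α − c, i.e. α ≤ ((π/L)² + c)/((π/L)² + 1) = (1 + c(L/π)²)/(1 + (L/π)²). With (π/L)² = π^2/4 and c = 1/2, the largest admissible constant is α = ((π/L)² + c)/((π/L)² + 1).
Simplifying, α = (2 + π^2)/(4 + π^2).


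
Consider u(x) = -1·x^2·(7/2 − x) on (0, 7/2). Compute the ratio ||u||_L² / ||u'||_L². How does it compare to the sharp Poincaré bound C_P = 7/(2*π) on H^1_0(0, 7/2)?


||u||_L² / ||u'||_L² = sqrt(14)/4 < C_P = 7/(2*π).

u(x) = -1·x^2·(7/2 − x), so u'(x) = x*(3*x - 7).
u(x) = -1·x^2·(7/2 − x) vanishes at x = 0 and x = 7/2, so u ∈ H^1_0(0, 7/2). Differentiate via the product rule and integrate the resulting polynomials term by term.
  ∫_0^7/2 u² dx = ∫_0^7/2 (x^6 - 7*x^5 + 49*x^4/4) dx. Term by term:
    ∫_0^7/2 x^6 dx = 117649/128;  ∫_0^7/2 -7*x^5 dx = -823543/384;  ∫_0^7/2 49*x^4/4 dx = 823543/640.
  Sum: 117649/128 − 823543/384 + 823543/640 = 117649/1920.
  ∫_0^7/2 (u')² dx = ∫_0^7/2 (9*x^4 - 42*x^3 + 49*x^2) dx. Term by term:
    ∫_0^7/2 9*x^4 dx = 151263/160;  ∫_0^7/2 -42*x^3 dx = -50421/32;  ∫_0^7/2 49*x^2 dx = 16807/24.
  Sum: 151263/160 − 50421/32 + 16807/24 = 16807/240.
∫_0^7/2 u² dx = 117649/1920, so ||u||_L² = 343*sqrt(30)/240.
∫_0^7/2 (u')² dx = 16807/240, so ||u'||_L² = 49*sqrt(105)/60.
Ratio ||u||_L² / ||u'||_L² = sqrt(14)/4.
Sharp Poincaré constant on H^1_0(0, 7/2) is C_P = L/π = 7/(2*π), achieved by sin(2*π/7·x).
A polynomial bump cannot attain the sharp Poincaré constant (only the first sine eigenfunction does), so the ratio is strictly less than C_P, consistent with ||u||_L² ≤ C_P ||u'||_L².


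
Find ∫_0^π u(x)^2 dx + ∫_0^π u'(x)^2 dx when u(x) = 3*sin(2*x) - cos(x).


||u||_{H^1(0,π)}^2 = -16 + 47*π/2

u'(x) = sin(x) + 6*cos(2*x).
Expand u² and (u')² and integrate term by term on (0, π), using: for integers n ≥ 1, ∫_0^π sin²(nx) dx = ∫_0^π cos²(nx) dx = π/2; for n ≠ n', ∫_0^π sin(nx)sin(n'x) dx = ∫_0^π cos(nx)cos(n'x) dx = 0; and by product-to-sum, ∫_0^π sin(nx)cos(n'x) dx = ½∫_0^π [sin((n+n')x) + sin((n−n')x)] dx, which is 0 when n+n' is even and 2n/(n²−n'²) when n+n' is odd (it need not vanish on (0, π)).
  u² squared terms: (-1)²·∫cos(x)² dx = 1·π/2 = π/2;  (3)²·∫sin(2x)² dx = 9·π/2 = 9*π/2.
  u² cross terms: 2·(-1)·(3)·∫cos(x)·sin(2x) dx = -6·(4/3) = -8.
  So ∫_0^π u² dx = π/2 + 9*π/2 − 8 = -8 + 5*π.
  (u')² squared terms: (6)²·∫cos(2x)² dx = 36·π/2 = 18*π;  (1)²·∫sin(x)² dx = 1·π/2 = π/2.
  (u')² cross terms: 2·(6)·(1)·∫cos(2x)·sin(x) dx = 12·(-2/3) = -8.
  So ∫_0^π (u')² dx = 18*π + π/2 − 8 = -8 + 37*π/2.
||u||_{H^1}^2 = (-8 + 5*π) + (-8 + 37*π/2) = -16 + 47*π/2.


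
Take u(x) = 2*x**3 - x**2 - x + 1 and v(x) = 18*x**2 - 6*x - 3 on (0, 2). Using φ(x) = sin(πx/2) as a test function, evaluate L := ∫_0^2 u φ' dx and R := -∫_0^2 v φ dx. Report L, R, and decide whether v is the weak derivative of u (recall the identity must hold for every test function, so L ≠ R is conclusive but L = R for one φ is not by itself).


LHS = -36/π + 192/π^3, RHS = -108/π + 576/π^3. No, v is not the weak derivative of u.

u(x) = 2*x**3 - x**2 - x + 1, classical derivative u'(x) = 6*x**2 - 2*x - 1.
φ(x) = sin(πx/2), so φ'(x) = π*cos(π*x/2)/2.
Note φ(0) = φ(2) = 0, so the boundary term u·φ vanishes.
LHS = ∫_0^2 u(x) φ'(x) dx = ∫_0^2 (π*x^3*cos(π*x/2) - π*x^2*cos(π*x/2)/2 - π*x*cos(π*x/2)/2 + π*cos(π*x/2)/2) dx. Term by term:
  ∫_0^2 π*cos(π*x/2)/2 dx = 0;  ∫_0^2 π*x^3*cos(π*x/2) dx = -48/π + 192/π^3;  ∫_0^2 -π*x*cos(π*x/2)/2 dx = 4/π;
  ∫_0^2 -π*x^2*cos(π*x/2)/2 dx = 8/π.
Sum: 0 + -48/π + 192/π^3 + 4/π + 8/π = -36/π + 192/π^3.
So LHS = -36/π + 192/π^3.
∫_0^2 v(x) φ(x) dx = ∫_0^2 (18*x^2*sin(π*x/2) - 6*x*sin(π*x/2) - 3*sin(π*x/2)) dx. Term by term:
  ∫_0^2 -3*sin(π*x/2) dx = -12/π;  ∫_0^2 -6*x*sin(π*x/2) dx = -24/π;  ∫_0^2 18*x^2*sin(π*x/2) dx = -576/π^3 + 144/π.
Sum: -12/π − 24/π + -576/π^3 + 144/π = -576/π^3 + 108/π.
So RHS = -∫_0^2 v(x) φ(x) dx = -108/π + 576/π^3.
LHS − RHS = -384/π^3 + 72/π ≠ 0, so the identity fails.
(For a valid weak derivative the identity must hold for EVERY test function, in particular this one. The failure shows v is NOT the weak derivative of u.)
Correct weak derivative would be u'(x) = 6*x**2 - 2*x - 1.


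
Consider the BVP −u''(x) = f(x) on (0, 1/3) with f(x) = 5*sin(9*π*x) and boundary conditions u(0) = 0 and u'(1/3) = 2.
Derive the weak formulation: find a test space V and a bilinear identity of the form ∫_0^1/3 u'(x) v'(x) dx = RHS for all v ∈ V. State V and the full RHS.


V = {v ∈ H^1(0, 1/3) : v(0) = 0} (test functions vanish at x = 0 where u is specified); weak form: ∫_0^1/3 u'v' dx = ∫_0^1/3 (5*sin(9*π*x)) v dx + 2·v(1/3) for all v ∈ V.

Multiply both sides by a test function v and integrate from 0 to 1/3:
  ∫_0^1/3 −u''(x) v(x) dx = ∫_0^1/3 f(x) v(x) dx.
Integrate the LHS by parts once:
  ∫_0^1/3 −u'' v dx = −[u'(x) v(x)]_0^1/3 + ∫_0^1/3 u'(x) v'(x) dx.
Thus ∫_0^1/3 u'(x) v'(x) dx = ∫_0^1/3 f(x) v(x) dx + [u'(x) v(x)]_0^1/3.
Choose V so that boundary terms are either known or forced to vanish.
Mixed BC: u(0) = 0 (Dirichlet) and u'(1/3) = 2 (Neumann). Define V = {v ∈ H^1(0, 1/3) : v(0) = 0}. Then [u' v]_0^1/3 = u'(1/3)·v(1/3) − u'(0)·0 = 2·v(1/3).
Weak formulation: find u (satisfying any essential BC) such that ∫_0^1/3 u'(x) v'(x) dx = ∫_0^1/3 f v dx + 2·v(1/3) for all v ∈ V (Dirichlet at 0 absorbed into V; Neumann datum at x = 1/3 contributes the boundary term).
Substituting f(x) = 5*sin(9*π*x), the right-hand side is ∫_0^1/3 (5*sin(9*π*x)) v dx + 2·v(1/3).


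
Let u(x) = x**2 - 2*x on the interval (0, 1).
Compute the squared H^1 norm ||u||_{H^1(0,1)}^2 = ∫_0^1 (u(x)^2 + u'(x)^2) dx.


||u||_{H^1}^2 = 28/15

The H^1 norm (squared) on an interval (0, L) is
  ||u||_{H^1}^2 = ∫_0^L u(x)^2 dx + ∫_0^L u'(x)^2 dx.
Compute u'(x) = 2*x - 2.
Then u(x)^2 = x**4 - 4*x**3 + 4*x**2 and u'(x)^2 = 4*x**2 - 8*x + 4.
Integrate each monomial from 0 to 1 using ∫_0^1 c·x^n dx = c·1^(n+1)/(n+1):
  ∫_0^1 u(x)^2 dx = ∫_0^1 (x^4 - 4*x^3 + 4*x^2) dx. Term by term:
    ∫_0^1 x^4 dx = 1/5;  ∫_0^1 -4*x^3 dx = -1;  ∫_0^1 4*x^2 dx = 4/3.
  Sum: 1/5 − 1 + 4/3 = 8/15.
  ∫_0^1 u'(x)^2 dx = ∫_0^1 (4*x^2 - 8*x + 4) dx. Term by term:
    ∫_0^1 4*x^2 dx = 4/3;  ∫_0^1 -8*x dx = -4;  ∫_0^1 4 dx = 4.
  Sum: 4/3 − 4 + 4 = 4/3.
Adding: ||u||_{H^1}^2 = 8/15 + 4/3 = 28/15.


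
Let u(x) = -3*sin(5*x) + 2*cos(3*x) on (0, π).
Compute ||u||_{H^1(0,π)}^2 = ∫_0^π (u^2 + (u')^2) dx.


||u||_{H^1(0,π)}^2 = 137*π

u'(x) = -6*sin(3*x) - 15*cos(5*x).
Expand u² and (u')² and integrate term by term on (0, π), using: for integers n ≥ 1, ∫_0^π sin²(nx) dx = ∫_0^π cos²(nx) dx = π/2; for n ≠ n', ∫_0^π sin(nx)sin(n'x) dx = ∫_0^π cos(nx)cos(n'x) dx = 0; and by product-to-sum, ∫_0^π sin(nx)cos(n'x) dx = ½∫_0^π [sin((n+n')x) + sin((n−n')x)] dx, which is 0 when n+n' is even and 2n/(n²−n'²) when n+n' is odd (it need not vanish on (0, π)).
  u² squared terms: (-3)²·∫sin(5x)² dx = 9·π/2 = 9*π/2;  (2)²·∫cos(3x)² dx = 4·π/2 = 2*π.
  u² cross terms: 2·(-3)·(2)·∫sin(5x)·cos(3x) dx = -12·(0) = 0.
  So ∫_0^π u² dx = 9*π/2 + 2*π + 0 = 13*π/2.
  (u')² squared terms: (-15)²·∫cos(5x)² dx = 225·π/2 = 225*π/2;  (-6)²·∫sin(3x)² dx = 36·π/2 = 18*π.
  (u')² cross terms: 2·(-15)·(-6)·∫cos(5x)·sin(3x) dx = 180·(0) = 0.
  So ∫_0^π (u')² dx = 225*π/2 + 18*π + 0 = 261*π/2.
||u||_{H^1}^2 = (13*π/2) + (261*π/2) = 137*π.


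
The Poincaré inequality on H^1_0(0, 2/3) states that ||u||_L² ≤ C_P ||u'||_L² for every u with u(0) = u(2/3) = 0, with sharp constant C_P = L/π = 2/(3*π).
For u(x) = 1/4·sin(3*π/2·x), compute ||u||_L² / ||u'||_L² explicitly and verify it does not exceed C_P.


||u||_L² / ||u'||_L² = 2/(3*π) = C_P.

u(x) = 1/4·sin(3*π/2·x), so u'(x) = 3*π*cos(3*π*x/2)/8.
Writing u(x) = A·sin(kπx/L) with A = 1/4 and k = 1, use ∫_0^L sin²(kπx/L) dx = L/2 and ∫_0^L cos²(kπx/L) dx = L/2.
u² = 1/16·sin²(3*π/2·x) and (u')² = 9*π^2/64·cos²(3*π/2·x), and each of sin², cos² integrates to L/2 = 1/3 over (0, 2/3).
∫_0^2/3 u² dx = 1/48, so ||u||_L² = sqrt(3)/12.
∫_0^2/3 (u')² dx = 3*π^2/64, so ||u'||_L² = sqrt(3)*π/8.
Ratio ||u||_L² / ||u'||_L² = 2/(3*π).
Sharp Poincaré constant on H^1_0(0, 2/3) is C_P = L/π = 2/(3*π), achieved by sin(3*π/2·x).
This is the k = 1 eigenfunction (up to amplitude), so the ratio equals the sharp Poincaré constant exactly.


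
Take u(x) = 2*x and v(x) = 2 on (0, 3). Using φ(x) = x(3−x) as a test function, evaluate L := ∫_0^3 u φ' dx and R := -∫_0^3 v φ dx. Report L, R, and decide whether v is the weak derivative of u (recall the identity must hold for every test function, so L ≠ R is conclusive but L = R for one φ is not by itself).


LHS = -9, RHS = -9. Yes, v = u' weakly.

u(x) = 2*x, classical derivative u'(x) = 2.
φ(x) = x(3−x), so φ'(x) = 3 - 2*x.
Note φ(0) = φ(3) = 0, so the boundary term u·φ vanishes.
LHS = ∫_0^3 u(x) φ'(x) dx = ∫_0^3 (-4*x^2 + 6*x) dx. Term by term:
  ∫_0^3 -4*x^2 dx = -36;  ∫_0^3 6*x dx = 27.
Sum: -36 + 27 = -9.
So LHS = -9.
∫_0^3 v(x) φ(x) dx = ∫_0^3 (-2*x^2 + 6*x) dx. Term by term:
  ∫_0^3 -2*x^2 dx = -18;  ∫_0^3 6*x dx = 27.
Sum: -18 + 27 = 9.
So RHS = -∫_0^3 v(x) φ(x) dx = -9.
LHS = RHS, so the identity holds for this test φ.
Moreover u is smooth here and v(x) = u'(x) = 2 pointwise, so the identity holds for every test function. Hence v is the weak derivative of u.


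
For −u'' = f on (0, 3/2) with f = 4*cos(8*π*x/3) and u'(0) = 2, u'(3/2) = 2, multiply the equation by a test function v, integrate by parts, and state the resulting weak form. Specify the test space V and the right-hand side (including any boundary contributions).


V = H^1(0, 3/2) (v unrestricted at boundary; u is determined up to an additive constant); weak form: ∫_0^3/2 u'v' dx = ∫_0^3/2 (4*cos(8*π*x/3)) v dx + 2·v(3/2) − 2·v(0) for all v ∈ V.

Multiply both sides by a test function v and integrate from 0 to 3/2:
  ∫_0^3/2 −u''(x) v(x) dx = ∫_0^3/2 f(x) v(x) dx.
Integrate the LHS by parts once:
  ∫_0^3/2 −u'' v dx = −[u'(x) v(x)]_0^3/2 + ∫_0^3/2 u'(x) v'(x) dx.
Thus ∫_0^3/2 u'(x) v'(x) dx = ∫_0^3/2 f(x) v(x) dx + [u'(x) v(x)]_0^3/2.
Choose V so that boundary terms are either known or forced to vanish.
u has inhomogeneous Neumann u'(0) = 2, u'(3/2) = 2. [u' v]_0^3/2 = (2)·v(3/2) − (2)·v(0) = 2·v(3/2) − 2·v(0). Take V = H^1(0, 3/2); boundary term becomes part of RHS.
Weak formulation: find u (satisfying any essential BC) such that ∫_0^3/2 u'(x) v'(x) dx = ∫_0^3/2 f v dx + 2·v(3/2) − 2·v(0) for all v ∈ V (Neumann data are natural BCs: they enter the RHS as boundary terms).
Substituting f(x) = 4*cos(8*π*x/3), the right-hand side is ∫_0^3/2 (4*cos(8*π*x/3)) v dx + 2·v(3/2) − 2·v(0).
Compatibility check (pure Neumann): taking v ≡ 1 ∈ V gives 0 = ∫_0^3/2 f dx + (2) − (2), i.e. ∫_0^3/2 f dx must equal u'(0) − u'(3/2) = 0. Indeed ∫_0^3/2 (4*cos(8*π*x/3)) dx = 0, so the data are compatible. The solution is then unique only up to an additive constant (fix it e.g. by requiring ∫_0^3/2 u dx = 0).


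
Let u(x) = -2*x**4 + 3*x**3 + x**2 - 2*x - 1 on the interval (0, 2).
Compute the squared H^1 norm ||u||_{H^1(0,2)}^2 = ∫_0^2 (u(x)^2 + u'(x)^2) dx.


||u||_{H^1}^2 = 44542/315

The H^1 norm (squared) on an interval (0, L) is
  ||u||_{H^1}^2 = ∫_0^L u(x)^2 dx + ∫_0^L u'(x)^2 dx.
Compute u'(x) = -8*x**3 + 9*x**2 + 2*x - 2.
Then u(x)^2 = 4*x**8 - 12*x**7 + 5*x**6 + 14*x**5 - 7*x**4 - 10*x**3 + 2*x**2 + 4*x + 1 and u'(x)^2 = 64*x**6 - 144*x**5 + 49*x**4 + 68*x**3 - 32*x**2 - 8*x + 4.
Integrate each monomial from 0 to 2 using ∫_0^2 c·x^n dx = c·2^(n+1)/(n+1):
  ∫_0^2 u(x)^2 dx = ∫_0^2 (4*x^8 - 12*x^7 + 5*x^6 + 14*x^5 - 7*x^4 - 10*x^3 + 2*x^2 + 4*x + 1) dx. Term by term:
    ∫_0^2 4*x^8 dx = 2048/9;  ∫_0^2 -12*x^7 dx = -384;  ∫_0^2 5*x^6 dx = 640/7;
    ∫_0^2 14*x^5 dx = 448/3;  ∫_0^2 -7*x^4 dx = -224/5;  ∫_0^2 -10*x^3 dx = -40;
    ∫_0^2 2*x^2 dx = 16/3;  ∫_0^2 4*x dx = 8;  ∫_0^2 1 dx = 2.
  Sum: 2048/9 − 384 + 640/7 + 448/3 − 224/5 − 40 + 16/3 + 8 + 2 = 4678/315.
  ∫_0^2 u'(x)^2 dx = ∫_0^2 (64*x^6 - 144*x^5 + 49*x^4 + 68*x^3 - 32*x^2 - 8*x + 4) dx. Term by term:
    ∫_0^2 64*x^6 dx = 8192/7;  ∫_0^2 -144*x^5 dx = -1536;  ∫_0^2 49*x^4 dx = 1568/5;
    ∫_0^2 68*x^3 dx = 272;  ∫_0^2 -32*x^2 dx = -256/3;  ∫_0^2 -8*x dx = -16;
    ∫_0^2 4 dx = 8.
  Sum: 8192/7 − 1536 + 1568/5 + 272 − 256/3 − 16 + 8 = 13288/105.
Adding: ||u||_{H^1}^2 = 4678/315 + 13288/105 = 44542/315.


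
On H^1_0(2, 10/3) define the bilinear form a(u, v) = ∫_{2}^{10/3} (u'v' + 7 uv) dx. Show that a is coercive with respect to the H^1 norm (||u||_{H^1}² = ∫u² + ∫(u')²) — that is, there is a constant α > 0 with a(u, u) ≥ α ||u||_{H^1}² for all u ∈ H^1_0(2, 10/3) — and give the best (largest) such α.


α = 1

Coercivity of a(·,·) on H^1_0(2, 10/3) means a(u, u) ≥ α ||u||_{H^1}² for every u ∈ H^1_0.
The interval has length L = 4/3, and Poincaré/coercivity depend only on L. Here a(u, u) = ∫(u')² + (7)·∫u².
Here c = 7 ≥ 1, so a(u,u) = ∫(u')² + c∫u² ≥ ∫(u')² + ∫u² = ||u||_{H^1}², i.e. α = 1 works. No larger α is possible: a(u,u) ≥ α||u||_{H^1}² means (1−α)∫(u')² ≥ (α−c)∫u², and for the modes u_n = sin(nπ(x−x₀)/L) (x₀ the left endpoint) one has ∫u_n²/∫(u_n')² = (L/(nπ))² → 0, so a(u_n,u_n)/||u_n||_{H^1}² → 1. Hence the optimal constant is α = 1.
Therefore α = 1.


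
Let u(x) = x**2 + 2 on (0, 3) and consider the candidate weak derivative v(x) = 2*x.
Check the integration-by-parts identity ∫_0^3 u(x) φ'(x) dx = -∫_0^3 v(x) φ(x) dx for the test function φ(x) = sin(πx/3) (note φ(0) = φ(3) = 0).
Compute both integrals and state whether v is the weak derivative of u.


LHS = -18/π, RHS = -18/π. Yes, v = u' weakly.

u(x) = x**2 + 2, classical derivative u'(x) = 2*x.
φ(x) = sin(πx/3), so φ'(x) = π*cos(π*x/3)/3.
Note φ(0) = φ(3) = 0, so the boundary term u·φ vanishes.
LHS = ∫_0^3 u(x) φ'(x) dx = ∫_0^3 (π*x^2*cos(π*x/3)/3 + 2*π*cos(π*x/3)/3) dx. Term by term:
  ∫_0^3 2*π*cos(π*x/3)/3 dx = 0;  ∫_0^3 π*x^2*cos(π*x/3)/3 dx = -18/π.
Sum: 0 − 18/π = -18/π.
So LHS = -18/π.
∫_0^3 v(x) φ(x) dx = ∫_0^3 (2*x*sin(π*x/3)) dx. Term by term:
  ∫_0^3 2*x*sin(π*x/3) dx = 18/π.
So RHS = -∫_0^3 v(x) φ(x) dx = -18/π.
LHS = RHS, so the identity holds for this test φ.
Moreover u is smooth here and v(x) = u'(x) = 2*x pointwise, so the identity holds for every test function. Hence v is the weak derivative of u.


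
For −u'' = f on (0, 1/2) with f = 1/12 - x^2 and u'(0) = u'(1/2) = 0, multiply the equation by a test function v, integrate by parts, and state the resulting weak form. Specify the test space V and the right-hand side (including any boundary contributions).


V = H^1(0, 1/2) (no boundary constraint on v; u is determined up to an additive constant); weak form: ∫_0^1/2 u'v' dx = ∫_0^1/2 (1/12 - x^2) v dx for all v ∈ V.

Multiply both sides by a test function v and integrate from 0 to 1/2:
  ∫_0^1/2 −u''(x) v(x) dx = ∫_0^1/2 f(x) v(x) dx.
Integrate the LHS by parts once:
  ∫_0^1/2 −u'' v dx = −[u'(x) v(x)]_0^1/2 + ∫_0^1/2 u'(x) v'(x) dx.
Thus ∫_0^1/2 u'(x) v'(x) dx = ∫_0^1/2 f(x) v(x) dx + [u'(x) v(x)]_0^1/2.
Choose V so that boundary terms are either known or forced to vanish.
u has homogeneous Neumann: u'(0) = u'(1/2) = 0. So [u' v]_0^1/2 = 0·v(1/2) − 0·v(0) = 0 for any v; take V = H^1(0, 1/2).
Weak formulation: find u (satisfying any essential BC) such that ∫_0^1/2 u'(x) v'(x) dx = ∫_0^1/2 f v dx for all v ∈ V (homogeneous Neumann, so boundary terms vanish).
Substituting f(x) = 1/12 - x^2, the right-hand side is ∫_0^1/2 (1/12 - x^2) v dx.
Compatibility check (pure Neumann): taking v ≡ 1 ∈ V gives 0 = ∫_0^1/2 f dx + (0) − (0), i.e. ∫_0^1/2 f dx must equal u'(0) − u'(1/2) = 0. Indeed ∫_0^1/2 (1/12 - x^2) dx = 0, so the data are compatible. The solution is then unique only up to an additive constant (fix it e.g. by requiring ∫_0^1/2 u dx = 0).


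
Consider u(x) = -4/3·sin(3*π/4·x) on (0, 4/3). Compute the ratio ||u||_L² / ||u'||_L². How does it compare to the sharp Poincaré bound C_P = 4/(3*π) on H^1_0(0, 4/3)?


||u||_L² / ||u'||_L² = 4/(3*π) = C_P.

u(x) = -4/3·sin(3*π/4·x), so u'(x) = -π*cos(3*π*x/4).
Writing u(x) = A·sin(kπx/L) with A = -4/3 and k = 1, use ∫_0^L sin²(kπx/L) dx = L/2 and ∫_0^L cos²(kπx/L) dx = L/2.
u² = 16/9·sin²(3*π/4·x) and (u')² = π^2·cos²(3*π/4·x), and each of sin², cos² integrates to L/2 = 2/3 over (0, 4/3).
∫_0^4/3 u² dx = 32/27, so ||u||_L² = 4*sqrt(6)/9.
∫_0^4/3 (u')² dx = 2*π^2/3, so ||u'||_L² = sqrt(6)*π/3.
Ratio ||u||_L² / ||u'||_L² = 4/(3*π).
Sharp Poincaré constant on H^1_0(0, 4/3) is C_P = L/π = 4/(3*π), achieved by sin(3*π/4·x).
This is the k = 1 eigenfunction (up to amplitude), so the ratio equals the sharp Poincaré constant exactly.


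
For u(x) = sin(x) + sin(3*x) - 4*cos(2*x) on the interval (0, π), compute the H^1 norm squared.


||u||_{H^1(0,π)}^2 = -64/3 + 46*π

u'(x) = 8*sin(2*x) + cos(x) + 3*cos(3*x).
Expand u² and (u')² and integrate term by term on (0, π), using: for integers n ≥ 1, ∫_0^π sin²(nx) dx = ∫_0^π cos²(nx) dx = π/2; for n ≠ n', ∫_0^π sin(nx)sin(n'x) dx = ∫_0^π cos(nx)cos(n'x) dx = 0; and by product-to-sum, ∫_0^π sin(nx)cos(n'x) dx = ½∫_0^π [sin((n+n')x) + sin((n−n')x)] dx, which is 0 when n+n' is even and 2n/(n²−n'²) when n+n' is odd (it need not vanish on (0, π)).
  u² squared terms: (-4)²·∫cos(2x)² dx = 16·π/2 = 8*π;  (1)²·∫sin(x)² dx = 1·π/2 = π/2;  (1)²·∫sin(3x)² dx = 1·π/2 = π/2.
  u² cross terms: 2·(-4)·(1)·∫cos(2x)·sin(x) dx = -8·(-2/3) = 16/3;  2·(-4)·(1)·∫cos(2x)·sin(3x) dx = -8·(6/5) = -48/5;  2·(1)·(1)·∫sin(x)·sin(3x) dx = 2·(0) = 0.
  So ∫_0^π u² dx = 8*π + π/2 + π/2 + 16/3 − 48/5 + 0 = -64/15 + 9*π.
  (u')² squared terms: (3)²·∫cos(3x)² dx = 9·π/2 = 9*π/2;  (8)²·∫sin(2x)² dx = 64·π/2 = 32*π;  (1)²·∫cos(x)² dx = 1·π/2 = π/2.
  (u')² cross terms: 2·(3)·(8)·∫cos(3x)·sin(2x) dx = 48·(-4/5) = -192/5;  2·(3)·(1)·∫cos(3x)·cos(x) dx = 6·(0) = 0;  2·(8)·(1)·∫sin(2x)·cos(x) dx = 16·(4/3) = 64/3.
  So ∫_0^π (u')² dx = 9*π/2 + 32*π + π/2 − 192/5 + 0 + 64/3 = -256/15 + 37*π.
||u||_{H^1}^2 = (-64/15 + 9*π) + (-256/15 + 37*π) = -64/3 + 46*π.


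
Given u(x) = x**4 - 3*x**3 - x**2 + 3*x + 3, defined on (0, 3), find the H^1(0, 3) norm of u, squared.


||u||_{H^1}^2 = 24291/140

The H^1 norm (squared) on an interval (0, L) is
  ||u||_{H^1}^2 = ∫_0^L u(x)^2 dx + ∫_0^L u'(x)^2 dx.
Compute u'(x) = 4*x**3 - 9*x**2 - 2*x + 3.
Then u(x)^2 = x**8 - 6*x**7 + 7*x**6 + 12*x**5 - 11*x**4 - 24*x**3 + 3*x**2 + 18*x + 9 and u'(x)^2 = 16*x**6 - 72*x**5 + 65*x**4 + 60*x**3 - 50*x**2 - 12*x + 9.
Integrate each monomial from 0 to 3 using ∫_0^3 c·x^n dx = c·3^(n+1)/(n+1):
  ∫_0^3 u(x)^2 dx = ∫_0^3 (x^8 - 6*x^7 + 7*x^6 + 12*x^5 - 11*x^4 - 24*x^3 + 3*x^2 + 18*x + 9) dx. Term by term:
    ∫_0^3 x^8 dx = 2187;  ∫_0^3 -6*x^7 dx = -19683/4;  ∫_0^3 7*x^6 dx = 2187;
    ∫_0^3 12*x^5 dx = 1458;  ∫_0^3 -11*x^4 dx = -2673/5;  ∫_0^3 -24*x^3 dx = -486;
    ∫_0^3 3*x^2 dx = 27;  ∫_0^3 18*x dx = 81;  ∫_0^3 9 dx = 27.
  Sum: 2187 − 19683/4 + 2187 + 1458 − 2673/5 − 486 + 27 + 81 + 27 = 513/20.
  ∫_0^3 u'(x)^2 dx = ∫_0^3 (16*x^6 - 72*x^5 + 65*x^4 + 60*x^3 - 50*x^2 - 12*x + 9) dx. Term by term:
    ∫_0^3 16*x^6 dx = 34992/7;  ∫_0^3 -72*x^5 dx = -8748;  ∫_0^3 65*x^4 dx = 3159;
    ∫_0^3 60*x^3 dx = 1215;  ∫_0^3 -50*x^2 dx = -450;  ∫_0^3 -12*x dx = -54;
    ∫_0^3 9 dx = 27.
  Sum: 34992/7 − 8748 + 3159 + 1215 − 450 − 54 + 27 = 1035/7.
Adding: ||u||_{H^1}^2 = 513/20 + 1035/7 = 24291/140.
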